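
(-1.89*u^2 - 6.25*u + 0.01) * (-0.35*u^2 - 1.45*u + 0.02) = 0.6615*u^4 + 4.928*u^3 + 9.0212*u^2 - 0.1395*u + 0.0002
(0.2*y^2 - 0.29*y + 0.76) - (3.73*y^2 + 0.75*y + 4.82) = -3.53*y^2 - 1.04*y - 4.06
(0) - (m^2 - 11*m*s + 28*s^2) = -m^2 + 11*m*s - 28*s^2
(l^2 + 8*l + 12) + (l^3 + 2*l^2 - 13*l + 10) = l^3 + 3*l^2 - 5*l + 22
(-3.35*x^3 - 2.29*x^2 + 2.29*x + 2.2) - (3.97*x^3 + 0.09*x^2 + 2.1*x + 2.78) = -7.32*x^3 - 2.38*x^2 + 0.19*x - 0.58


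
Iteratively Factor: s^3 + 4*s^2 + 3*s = (s + 3)*(s^2 + s) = (s + 1)*(s + 3)*(s)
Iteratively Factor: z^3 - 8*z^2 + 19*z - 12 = (z - 4)*(z^2 - 4*z + 3) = (z - 4)*(z - 3)*(z - 1)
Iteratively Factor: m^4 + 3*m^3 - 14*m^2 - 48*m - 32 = (m + 2)*(m^3 + m^2 - 16*m - 16) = (m + 2)*(m + 4)*(m^2 - 3*m - 4) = (m - 4)*(m + 2)*(m + 4)*(m + 1)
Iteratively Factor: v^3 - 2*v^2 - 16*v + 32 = (v - 4)*(v^2 + 2*v - 8) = (v - 4)*(v - 2)*(v + 4)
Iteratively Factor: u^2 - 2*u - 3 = (u - 3)*(u + 1)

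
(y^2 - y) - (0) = y^2 - y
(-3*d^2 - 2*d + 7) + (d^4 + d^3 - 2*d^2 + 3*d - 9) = d^4 + d^3 - 5*d^2 + d - 2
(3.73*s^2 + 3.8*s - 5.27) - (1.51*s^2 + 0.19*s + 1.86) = 2.22*s^2 + 3.61*s - 7.13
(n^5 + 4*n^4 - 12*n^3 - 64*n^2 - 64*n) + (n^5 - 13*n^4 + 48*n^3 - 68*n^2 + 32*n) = 2*n^5 - 9*n^4 + 36*n^3 - 132*n^2 - 32*n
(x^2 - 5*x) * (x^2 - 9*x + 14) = x^4 - 14*x^3 + 59*x^2 - 70*x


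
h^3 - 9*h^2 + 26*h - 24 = (h - 4)*(h - 3)*(h - 2)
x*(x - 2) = x^2 - 2*x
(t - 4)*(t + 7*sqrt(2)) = t^2 - 4*t + 7*sqrt(2)*t - 28*sqrt(2)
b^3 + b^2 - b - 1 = (b - 1)*(b + 1)^2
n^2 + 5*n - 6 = (n - 1)*(n + 6)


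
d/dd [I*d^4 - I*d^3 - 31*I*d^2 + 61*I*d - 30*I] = I*(4*d^3 - 3*d^2 - 62*d + 61)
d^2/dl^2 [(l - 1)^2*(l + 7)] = 6*l + 10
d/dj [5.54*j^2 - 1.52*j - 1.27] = 11.08*j - 1.52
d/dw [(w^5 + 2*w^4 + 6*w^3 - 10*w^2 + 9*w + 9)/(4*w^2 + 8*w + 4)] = (3*w^5 + 9*w^4 + 14*w^3 + 18*w^2 - 29*w - 9)/(4*(w^3 + 3*w^2 + 3*w + 1))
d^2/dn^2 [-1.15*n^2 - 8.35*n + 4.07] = -2.30000000000000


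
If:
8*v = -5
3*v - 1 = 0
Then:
No Solution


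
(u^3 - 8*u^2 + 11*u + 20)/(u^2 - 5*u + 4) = (u^2 - 4*u - 5)/(u - 1)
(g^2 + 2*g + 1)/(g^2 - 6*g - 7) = (g + 1)/(g - 7)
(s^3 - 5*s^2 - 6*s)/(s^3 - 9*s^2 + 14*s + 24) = s/(s - 4)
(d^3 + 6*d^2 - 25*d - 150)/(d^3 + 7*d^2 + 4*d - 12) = (d^2 - 25)/(d^2 + d - 2)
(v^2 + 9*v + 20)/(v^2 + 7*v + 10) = (v + 4)/(v + 2)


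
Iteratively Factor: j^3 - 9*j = (j - 3)*(j^2 + 3*j) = j*(j - 3)*(j + 3)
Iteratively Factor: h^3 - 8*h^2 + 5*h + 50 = (h + 2)*(h^2 - 10*h + 25) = (h - 5)*(h + 2)*(h - 5)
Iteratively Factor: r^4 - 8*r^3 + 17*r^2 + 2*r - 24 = (r - 2)*(r^3 - 6*r^2 + 5*r + 12) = (r - 4)*(r - 2)*(r^2 - 2*r - 3) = (r - 4)*(r - 2)*(r + 1)*(r - 3)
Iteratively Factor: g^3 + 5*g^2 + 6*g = (g + 3)*(g^2 + 2*g) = g*(g + 3)*(g + 2)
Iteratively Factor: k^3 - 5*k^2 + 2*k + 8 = (k + 1)*(k^2 - 6*k + 8) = (k - 2)*(k + 1)*(k - 4)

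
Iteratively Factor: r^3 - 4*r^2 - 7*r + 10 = (r + 2)*(r^2 - 6*r + 5) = (r - 5)*(r + 2)*(r - 1)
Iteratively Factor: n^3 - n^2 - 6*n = (n)*(n^2 - n - 6) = n*(n + 2)*(n - 3)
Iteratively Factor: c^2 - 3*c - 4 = (c + 1)*(c - 4)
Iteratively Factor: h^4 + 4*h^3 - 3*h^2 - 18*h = (h + 3)*(h^3 + h^2 - 6*h) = (h - 2)*(h + 3)*(h^2 + 3*h) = (h - 2)*(h + 3)^2*(h)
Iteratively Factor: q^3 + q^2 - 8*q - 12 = (q - 3)*(q^2 + 4*q + 4) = (q - 3)*(q + 2)*(q + 2)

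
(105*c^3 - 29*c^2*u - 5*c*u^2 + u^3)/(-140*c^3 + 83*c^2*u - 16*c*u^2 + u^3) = (-15*c^2 + 2*c*u + u^2)/(20*c^2 - 9*c*u + u^2)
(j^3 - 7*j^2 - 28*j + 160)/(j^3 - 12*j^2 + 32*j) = (j + 5)/j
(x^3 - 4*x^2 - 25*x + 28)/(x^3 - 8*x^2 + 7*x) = (x + 4)/x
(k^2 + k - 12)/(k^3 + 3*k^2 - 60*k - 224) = (k - 3)/(k^2 - k - 56)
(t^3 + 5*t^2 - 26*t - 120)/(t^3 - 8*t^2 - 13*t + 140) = (t + 6)/(t - 7)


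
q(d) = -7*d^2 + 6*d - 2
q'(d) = 6 - 14*d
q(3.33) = -59.64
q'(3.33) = -40.62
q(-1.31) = -21.87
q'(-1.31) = 24.34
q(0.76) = -1.48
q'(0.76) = -4.64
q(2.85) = -41.76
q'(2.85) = -33.90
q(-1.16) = -18.38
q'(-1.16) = 22.24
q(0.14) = -1.30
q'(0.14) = 4.04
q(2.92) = -44.16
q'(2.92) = -34.88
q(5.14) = -156.10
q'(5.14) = -65.96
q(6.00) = -218.00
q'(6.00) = -78.00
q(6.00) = -218.00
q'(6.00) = -78.00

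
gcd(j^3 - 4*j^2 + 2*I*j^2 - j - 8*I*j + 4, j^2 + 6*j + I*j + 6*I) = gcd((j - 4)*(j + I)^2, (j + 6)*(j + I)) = j + I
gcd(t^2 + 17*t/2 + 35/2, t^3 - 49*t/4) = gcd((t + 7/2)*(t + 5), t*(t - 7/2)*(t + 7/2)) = t + 7/2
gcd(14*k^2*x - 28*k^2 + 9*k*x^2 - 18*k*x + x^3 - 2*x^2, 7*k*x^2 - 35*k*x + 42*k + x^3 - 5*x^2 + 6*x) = 7*k*x - 14*k + x^2 - 2*x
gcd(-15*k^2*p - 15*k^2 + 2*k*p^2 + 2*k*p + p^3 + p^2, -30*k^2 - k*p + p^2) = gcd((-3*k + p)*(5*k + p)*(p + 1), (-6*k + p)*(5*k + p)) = 5*k + p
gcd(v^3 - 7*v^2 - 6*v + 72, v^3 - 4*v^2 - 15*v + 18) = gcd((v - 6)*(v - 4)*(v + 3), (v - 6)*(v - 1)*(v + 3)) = v^2 - 3*v - 18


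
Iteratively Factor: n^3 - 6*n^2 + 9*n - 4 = (n - 1)*(n^2 - 5*n + 4) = (n - 1)^2*(n - 4)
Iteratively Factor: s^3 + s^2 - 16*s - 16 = (s - 4)*(s^2 + 5*s + 4) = (s - 4)*(s + 4)*(s + 1)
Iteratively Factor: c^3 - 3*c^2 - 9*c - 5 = (c + 1)*(c^2 - 4*c - 5) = (c - 5)*(c + 1)*(c + 1)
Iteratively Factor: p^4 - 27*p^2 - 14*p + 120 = (p + 3)*(p^3 - 3*p^2 - 18*p + 40) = (p - 2)*(p + 3)*(p^2 - p - 20) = (p - 5)*(p - 2)*(p + 3)*(p + 4)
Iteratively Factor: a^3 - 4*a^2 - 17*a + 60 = (a - 3)*(a^2 - a - 20) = (a - 3)*(a + 4)*(a - 5)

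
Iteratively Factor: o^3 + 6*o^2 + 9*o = (o + 3)*(o^2 + 3*o) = o*(o + 3)*(o + 3)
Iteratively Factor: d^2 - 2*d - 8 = (d + 2)*(d - 4)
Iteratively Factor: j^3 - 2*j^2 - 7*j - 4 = (j + 1)*(j^2 - 3*j - 4) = (j - 4)*(j + 1)*(j + 1)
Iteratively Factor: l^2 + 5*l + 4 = (l + 4)*(l + 1)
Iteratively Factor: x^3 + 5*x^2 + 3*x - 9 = (x - 1)*(x^2 + 6*x + 9) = (x - 1)*(x + 3)*(x + 3)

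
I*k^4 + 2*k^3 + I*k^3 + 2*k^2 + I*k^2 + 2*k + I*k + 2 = (k + 1)*(k - 2*I)*(k + I)*(I*k + 1)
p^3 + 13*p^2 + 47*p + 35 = (p + 1)*(p + 5)*(p + 7)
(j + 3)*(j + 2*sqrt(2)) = j^2 + 2*sqrt(2)*j + 3*j + 6*sqrt(2)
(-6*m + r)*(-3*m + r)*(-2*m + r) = -36*m^3 + 36*m^2*r - 11*m*r^2 + r^3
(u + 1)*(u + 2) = u^2 + 3*u + 2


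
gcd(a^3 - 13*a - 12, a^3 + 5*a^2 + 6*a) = a + 3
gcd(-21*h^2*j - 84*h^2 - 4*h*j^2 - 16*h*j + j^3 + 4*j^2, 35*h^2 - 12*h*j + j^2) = 7*h - j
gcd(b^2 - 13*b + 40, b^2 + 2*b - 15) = 1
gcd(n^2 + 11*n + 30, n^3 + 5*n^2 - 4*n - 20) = n + 5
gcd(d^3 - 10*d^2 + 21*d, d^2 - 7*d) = d^2 - 7*d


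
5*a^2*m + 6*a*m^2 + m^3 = m*(a + m)*(5*a + m)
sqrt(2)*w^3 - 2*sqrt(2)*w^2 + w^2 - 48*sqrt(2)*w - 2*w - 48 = (w - 8)*(w + 6)*(sqrt(2)*w + 1)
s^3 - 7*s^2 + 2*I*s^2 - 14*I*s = s*(s - 7)*(s + 2*I)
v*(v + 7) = v^2 + 7*v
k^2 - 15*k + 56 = (k - 8)*(k - 7)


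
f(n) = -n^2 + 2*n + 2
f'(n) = 2 - 2*n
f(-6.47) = -52.80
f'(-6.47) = 14.94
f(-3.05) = -13.40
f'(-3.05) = 8.10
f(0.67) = 2.89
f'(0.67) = 0.66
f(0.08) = 2.15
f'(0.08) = 1.84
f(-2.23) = -7.43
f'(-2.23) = 6.46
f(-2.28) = -7.76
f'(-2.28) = 6.56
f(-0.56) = 0.57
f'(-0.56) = 3.12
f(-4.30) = -25.09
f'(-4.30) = 10.60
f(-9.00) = -97.00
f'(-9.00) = 20.00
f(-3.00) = -13.00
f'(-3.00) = 8.00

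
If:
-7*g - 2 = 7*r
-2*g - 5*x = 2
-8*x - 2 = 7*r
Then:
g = -16/51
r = 10/357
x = -14/51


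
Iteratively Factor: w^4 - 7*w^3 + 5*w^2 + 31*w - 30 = (w - 5)*(w^3 - 2*w^2 - 5*w + 6) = (w - 5)*(w - 1)*(w^2 - w - 6) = (w - 5)*(w - 1)*(w + 2)*(w - 3)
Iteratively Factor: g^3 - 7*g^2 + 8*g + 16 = (g - 4)*(g^2 - 3*g - 4) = (g - 4)^2*(g + 1)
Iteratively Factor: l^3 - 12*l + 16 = (l - 2)*(l^2 + 2*l - 8) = (l - 2)*(l + 4)*(l - 2)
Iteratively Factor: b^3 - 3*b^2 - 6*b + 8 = (b - 1)*(b^2 - 2*b - 8) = (b - 1)*(b + 2)*(b - 4)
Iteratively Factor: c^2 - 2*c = (c)*(c - 2)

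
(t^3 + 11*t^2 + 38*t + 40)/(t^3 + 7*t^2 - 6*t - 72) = (t^2 + 7*t + 10)/(t^2 + 3*t - 18)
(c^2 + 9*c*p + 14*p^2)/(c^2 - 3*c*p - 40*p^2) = (-c^2 - 9*c*p - 14*p^2)/(-c^2 + 3*c*p + 40*p^2)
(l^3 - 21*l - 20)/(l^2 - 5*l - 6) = (l^2 - l - 20)/(l - 6)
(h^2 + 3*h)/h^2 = (h + 3)/h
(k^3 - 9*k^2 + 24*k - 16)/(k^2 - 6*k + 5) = (k^2 - 8*k + 16)/(k - 5)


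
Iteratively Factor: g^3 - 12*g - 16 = (g + 2)*(g^2 - 2*g - 8) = (g + 2)^2*(g - 4)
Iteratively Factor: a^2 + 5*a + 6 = (a + 3)*(a + 2)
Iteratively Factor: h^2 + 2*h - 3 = (h + 3)*(h - 1)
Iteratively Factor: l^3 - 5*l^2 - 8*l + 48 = (l - 4)*(l^2 - l - 12) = (l - 4)*(l + 3)*(l - 4)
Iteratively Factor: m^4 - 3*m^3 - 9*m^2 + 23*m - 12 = (m - 4)*(m^3 + m^2 - 5*m + 3) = (m - 4)*(m + 3)*(m^2 - 2*m + 1) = (m - 4)*(m - 1)*(m + 3)*(m - 1)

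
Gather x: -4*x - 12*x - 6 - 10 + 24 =8 - 16*x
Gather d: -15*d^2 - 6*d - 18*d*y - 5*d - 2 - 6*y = -15*d^2 + d*(-18*y - 11) - 6*y - 2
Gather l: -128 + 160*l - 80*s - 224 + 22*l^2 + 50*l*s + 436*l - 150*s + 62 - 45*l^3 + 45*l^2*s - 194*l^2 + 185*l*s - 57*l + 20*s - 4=-45*l^3 + l^2*(45*s - 172) + l*(235*s + 539) - 210*s - 294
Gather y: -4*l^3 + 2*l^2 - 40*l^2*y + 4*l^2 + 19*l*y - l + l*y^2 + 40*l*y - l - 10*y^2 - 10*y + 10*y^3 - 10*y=-4*l^3 + 6*l^2 - 2*l + 10*y^3 + y^2*(l - 10) + y*(-40*l^2 + 59*l - 20)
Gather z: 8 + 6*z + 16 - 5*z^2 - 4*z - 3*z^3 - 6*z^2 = -3*z^3 - 11*z^2 + 2*z + 24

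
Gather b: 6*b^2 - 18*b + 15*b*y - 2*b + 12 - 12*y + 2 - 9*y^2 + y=6*b^2 + b*(15*y - 20) - 9*y^2 - 11*y + 14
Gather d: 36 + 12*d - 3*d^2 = -3*d^2 + 12*d + 36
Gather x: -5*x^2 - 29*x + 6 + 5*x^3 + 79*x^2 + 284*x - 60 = 5*x^3 + 74*x^2 + 255*x - 54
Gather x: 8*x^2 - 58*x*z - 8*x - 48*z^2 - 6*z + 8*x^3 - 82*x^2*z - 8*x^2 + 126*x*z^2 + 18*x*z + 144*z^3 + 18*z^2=8*x^3 - 82*x^2*z + x*(126*z^2 - 40*z - 8) + 144*z^3 - 30*z^2 - 6*z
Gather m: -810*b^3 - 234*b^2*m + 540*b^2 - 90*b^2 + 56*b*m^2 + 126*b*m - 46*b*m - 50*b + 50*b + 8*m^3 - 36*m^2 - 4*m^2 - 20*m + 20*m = -810*b^3 + 450*b^2 + 8*m^3 + m^2*(56*b - 40) + m*(-234*b^2 + 80*b)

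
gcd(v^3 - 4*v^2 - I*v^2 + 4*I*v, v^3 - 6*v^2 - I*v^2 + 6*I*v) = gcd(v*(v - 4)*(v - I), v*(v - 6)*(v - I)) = v^2 - I*v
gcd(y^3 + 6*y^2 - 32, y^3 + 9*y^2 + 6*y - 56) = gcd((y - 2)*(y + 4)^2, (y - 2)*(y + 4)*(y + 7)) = y^2 + 2*y - 8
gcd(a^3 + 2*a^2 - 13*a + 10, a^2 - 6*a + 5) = a - 1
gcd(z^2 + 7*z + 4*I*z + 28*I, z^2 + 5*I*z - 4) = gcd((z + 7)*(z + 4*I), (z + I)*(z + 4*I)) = z + 4*I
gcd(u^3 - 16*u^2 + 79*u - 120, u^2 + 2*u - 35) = u - 5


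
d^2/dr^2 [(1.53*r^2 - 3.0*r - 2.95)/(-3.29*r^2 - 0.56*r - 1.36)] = (70.582344*r^3 + 232.661562*r^2 - 47.92872*r - 34.778096)/(35.611289*r^6 + 18.184488*r^5 + 47.25756*r^4 + 15.2096*r^3 + 19.53504*r^2 + 3.107328*r + 2.515456)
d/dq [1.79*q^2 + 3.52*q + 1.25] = 3.58*q + 3.52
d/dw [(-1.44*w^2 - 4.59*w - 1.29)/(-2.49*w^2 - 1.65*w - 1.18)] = (-9.0531*w^2 - 3.0258*w + 3.2877)/(6.2001*w^4 + 8.217*w^3 + 8.5989*w^2 + 3.894*w + 1.3924)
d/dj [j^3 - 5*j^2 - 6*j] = 3*j^2 - 10*j - 6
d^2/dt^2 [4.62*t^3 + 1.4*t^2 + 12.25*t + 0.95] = 27.72*t + 2.8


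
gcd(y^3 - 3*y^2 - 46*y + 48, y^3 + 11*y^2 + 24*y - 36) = y^2 + 5*y - 6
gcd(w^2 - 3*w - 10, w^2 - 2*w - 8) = w + 2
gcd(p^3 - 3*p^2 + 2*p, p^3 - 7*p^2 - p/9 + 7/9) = 1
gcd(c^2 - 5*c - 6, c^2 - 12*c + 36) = c - 6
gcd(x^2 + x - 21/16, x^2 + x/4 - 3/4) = x - 3/4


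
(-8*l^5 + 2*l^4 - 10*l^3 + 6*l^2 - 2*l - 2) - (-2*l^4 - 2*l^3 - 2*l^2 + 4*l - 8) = -8*l^5 + 4*l^4 - 8*l^3 + 8*l^2 - 6*l + 6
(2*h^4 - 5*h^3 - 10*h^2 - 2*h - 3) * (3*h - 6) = 6*h^5 - 27*h^4 + 54*h^2 + 3*h + 18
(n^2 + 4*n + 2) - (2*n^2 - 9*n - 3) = -n^2 + 13*n + 5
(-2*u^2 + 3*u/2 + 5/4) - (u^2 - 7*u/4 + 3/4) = -3*u^2 + 13*u/4 + 1/2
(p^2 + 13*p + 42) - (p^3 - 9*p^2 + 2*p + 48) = -p^3 + 10*p^2 + 11*p - 6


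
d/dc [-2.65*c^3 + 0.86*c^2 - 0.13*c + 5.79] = -7.95*c^2 + 1.72*c - 0.13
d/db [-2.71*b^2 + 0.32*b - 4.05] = 0.32 - 5.42*b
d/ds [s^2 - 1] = 2*s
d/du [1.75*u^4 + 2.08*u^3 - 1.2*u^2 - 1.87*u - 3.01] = 7.0*u^3 + 6.24*u^2 - 2.4*u - 1.87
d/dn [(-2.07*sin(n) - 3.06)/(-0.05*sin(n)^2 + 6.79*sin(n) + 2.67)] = (-0.1035*sin(n)^2 - 0.306000000000001*sin(n) + 15.2505)*cos(n)/(0.0025*sin(n)^4 - 0.679*sin(n)^3 + 45.8371*sin(n)^2 + 36.2586*sin(n) + 7.1289)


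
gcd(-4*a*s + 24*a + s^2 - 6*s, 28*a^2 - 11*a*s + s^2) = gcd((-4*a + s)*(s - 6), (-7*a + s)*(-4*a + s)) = -4*a + s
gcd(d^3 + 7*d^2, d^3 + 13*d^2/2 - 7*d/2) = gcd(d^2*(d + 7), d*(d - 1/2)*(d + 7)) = d^2 + 7*d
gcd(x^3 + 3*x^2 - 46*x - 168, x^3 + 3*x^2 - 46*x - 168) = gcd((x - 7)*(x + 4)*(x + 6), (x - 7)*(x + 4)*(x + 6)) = x^3 + 3*x^2 - 46*x - 168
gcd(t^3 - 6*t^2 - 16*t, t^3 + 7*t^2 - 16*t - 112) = 1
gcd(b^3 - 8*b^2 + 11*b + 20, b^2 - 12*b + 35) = b - 5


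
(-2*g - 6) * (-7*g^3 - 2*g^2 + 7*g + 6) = 14*g^4 + 46*g^3 - 2*g^2 - 54*g - 36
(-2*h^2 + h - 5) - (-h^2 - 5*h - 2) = -h^2 + 6*h - 3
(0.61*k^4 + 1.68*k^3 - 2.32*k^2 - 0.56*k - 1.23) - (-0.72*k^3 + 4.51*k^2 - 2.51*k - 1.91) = 0.61*k^4 + 2.4*k^3 - 6.83*k^2 + 1.95*k + 0.68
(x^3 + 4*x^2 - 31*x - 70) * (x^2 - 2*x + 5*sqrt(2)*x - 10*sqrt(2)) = x^5 + 2*x^4 + 5*sqrt(2)*x^4 - 39*x^3 + 10*sqrt(2)*x^3 - 195*sqrt(2)*x^2 - 8*x^2 - 40*sqrt(2)*x + 140*x + 700*sqrt(2)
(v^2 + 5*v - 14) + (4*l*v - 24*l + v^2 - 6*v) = 4*l*v - 24*l + 2*v^2 - v - 14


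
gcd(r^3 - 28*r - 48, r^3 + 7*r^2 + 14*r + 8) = r^2 + 6*r + 8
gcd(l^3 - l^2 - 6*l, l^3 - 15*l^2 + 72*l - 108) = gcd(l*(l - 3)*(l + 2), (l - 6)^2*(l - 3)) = l - 3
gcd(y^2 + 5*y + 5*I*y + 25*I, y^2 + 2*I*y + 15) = y + 5*I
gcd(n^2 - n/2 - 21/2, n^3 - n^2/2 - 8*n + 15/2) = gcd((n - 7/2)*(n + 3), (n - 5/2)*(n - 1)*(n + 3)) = n + 3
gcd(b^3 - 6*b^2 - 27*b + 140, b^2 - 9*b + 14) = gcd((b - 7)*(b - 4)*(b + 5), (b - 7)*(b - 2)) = b - 7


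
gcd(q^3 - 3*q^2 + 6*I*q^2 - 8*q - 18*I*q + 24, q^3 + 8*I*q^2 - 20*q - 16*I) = q^2 + 6*I*q - 8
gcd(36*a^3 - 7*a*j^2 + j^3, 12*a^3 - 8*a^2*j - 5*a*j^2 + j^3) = 12*a^2 + 4*a*j - j^2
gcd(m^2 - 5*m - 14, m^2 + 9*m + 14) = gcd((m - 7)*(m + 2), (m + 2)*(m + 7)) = m + 2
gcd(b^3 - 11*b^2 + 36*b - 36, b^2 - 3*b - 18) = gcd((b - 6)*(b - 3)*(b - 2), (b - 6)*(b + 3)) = b - 6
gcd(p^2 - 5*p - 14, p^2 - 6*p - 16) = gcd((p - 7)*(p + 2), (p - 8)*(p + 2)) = p + 2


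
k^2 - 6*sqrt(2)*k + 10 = (k - 5*sqrt(2))*(k - sqrt(2))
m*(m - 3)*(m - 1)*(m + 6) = m^4 + 2*m^3 - 21*m^2 + 18*m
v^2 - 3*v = v*(v - 3)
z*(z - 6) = z^2 - 6*z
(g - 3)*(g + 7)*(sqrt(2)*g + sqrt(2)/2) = sqrt(2)*g^3 + 9*sqrt(2)*g^2/2 - 19*sqrt(2)*g - 21*sqrt(2)/2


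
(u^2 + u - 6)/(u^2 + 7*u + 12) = (u - 2)/(u + 4)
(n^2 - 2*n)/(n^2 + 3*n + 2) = n*(n - 2)/(n^2 + 3*n + 2)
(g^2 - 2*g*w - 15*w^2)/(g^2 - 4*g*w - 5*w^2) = (g + 3*w)/(g + w)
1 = 1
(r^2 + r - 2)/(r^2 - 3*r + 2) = (r + 2)/(r - 2)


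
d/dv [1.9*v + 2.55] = 1.90000000000000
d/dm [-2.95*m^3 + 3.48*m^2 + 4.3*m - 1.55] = -8.85*m^2 + 6.96*m + 4.3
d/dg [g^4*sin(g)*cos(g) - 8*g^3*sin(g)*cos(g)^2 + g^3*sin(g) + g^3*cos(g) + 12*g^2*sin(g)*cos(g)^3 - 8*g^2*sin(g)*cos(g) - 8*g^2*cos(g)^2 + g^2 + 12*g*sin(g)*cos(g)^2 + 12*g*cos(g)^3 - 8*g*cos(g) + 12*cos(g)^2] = g^4*cos(2*g) - g^3*sin(g) + 2*g^3*sin(2*g) - g^3*cos(g) - 6*g^3*cos(3*g) - 3*g^2*sin(g) + 8*g^2*sin(2*g) - 6*g^2*sin(3*g) + 3*g^2*cos(g) + 12*g^2*cos(2*g)^2 - 2*g^2*cos(2*g) - 6*g^2 - 28*g*sin(g) - 2*g*sin(2*g) + 3*g*sin(4*g) + 9*sqrt(2)*g*sin(g + pi/4) + 12*g*cos(g) - 8*g*cos(2*g) - 18*sqrt(2)*g*cos(g + pi/4) + 9*sqrt(2)*g*cos(3*g + pi/4) - 6*g + 12*sin(g) - 12*sin(2*g) - 6*sqrt(2)*sin(g + pi/4) + 3*sqrt(2)*sin(3*g + pi/4) + 4*cos(g) + 3*sqrt(2)*cos(g + pi/4)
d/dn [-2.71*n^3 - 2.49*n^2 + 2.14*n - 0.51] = -8.13*n^2 - 4.98*n + 2.14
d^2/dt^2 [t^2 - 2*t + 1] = 2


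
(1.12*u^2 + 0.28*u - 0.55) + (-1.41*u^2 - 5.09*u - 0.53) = -0.29*u^2 - 4.81*u - 1.08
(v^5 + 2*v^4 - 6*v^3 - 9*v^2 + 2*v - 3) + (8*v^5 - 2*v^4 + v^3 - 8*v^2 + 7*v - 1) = 9*v^5 - 5*v^3 - 17*v^2 + 9*v - 4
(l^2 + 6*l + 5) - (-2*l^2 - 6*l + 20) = 3*l^2 + 12*l - 15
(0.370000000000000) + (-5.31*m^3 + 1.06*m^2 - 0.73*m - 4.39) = -5.31*m^3 + 1.06*m^2 - 0.73*m - 4.02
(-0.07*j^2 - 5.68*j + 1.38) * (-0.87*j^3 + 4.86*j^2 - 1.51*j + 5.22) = 0.0609*j^5 + 4.6014*j^4 - 28.6997*j^3 + 14.9182*j^2 - 31.7334*j + 7.2036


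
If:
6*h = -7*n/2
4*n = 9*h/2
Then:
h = 0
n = 0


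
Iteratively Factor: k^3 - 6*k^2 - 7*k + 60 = (k + 3)*(k^2 - 9*k + 20) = (k - 5)*(k + 3)*(k - 4)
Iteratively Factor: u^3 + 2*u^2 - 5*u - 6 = (u + 1)*(u^2 + u - 6) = (u + 1)*(u + 3)*(u - 2)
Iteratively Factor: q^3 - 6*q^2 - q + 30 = (q + 2)*(q^2 - 8*q + 15) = (q - 3)*(q + 2)*(q - 5)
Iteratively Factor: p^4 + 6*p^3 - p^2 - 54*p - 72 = (p + 3)*(p^3 + 3*p^2 - 10*p - 24) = (p + 2)*(p + 3)*(p^2 + p - 12) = (p + 2)*(p + 3)*(p + 4)*(p - 3)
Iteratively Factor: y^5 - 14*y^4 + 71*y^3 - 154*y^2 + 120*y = (y - 4)*(y^4 - 10*y^3 + 31*y^2 - 30*y) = y*(y - 4)*(y^3 - 10*y^2 + 31*y - 30) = y*(y - 4)*(y - 3)*(y^2 - 7*y + 10) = y*(y - 5)*(y - 4)*(y - 3)*(y - 2)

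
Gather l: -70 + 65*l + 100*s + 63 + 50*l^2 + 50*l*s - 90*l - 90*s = 50*l^2 + l*(50*s - 25) + 10*s - 7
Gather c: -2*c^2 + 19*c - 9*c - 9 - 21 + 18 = -2*c^2 + 10*c - 12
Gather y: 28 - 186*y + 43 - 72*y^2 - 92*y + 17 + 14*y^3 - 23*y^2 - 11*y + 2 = 14*y^3 - 95*y^2 - 289*y + 90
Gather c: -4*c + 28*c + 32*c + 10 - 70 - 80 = 56*c - 140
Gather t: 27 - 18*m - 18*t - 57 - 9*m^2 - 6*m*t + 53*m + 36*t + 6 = -9*m^2 + 35*m + t*(18 - 6*m) - 24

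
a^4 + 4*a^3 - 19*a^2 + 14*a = a*(a - 2)*(a - 1)*(a + 7)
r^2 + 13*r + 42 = (r + 6)*(r + 7)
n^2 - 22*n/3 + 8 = (n - 6)*(n - 4/3)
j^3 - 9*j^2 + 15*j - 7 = (j - 7)*(j - 1)^2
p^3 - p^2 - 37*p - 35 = (p - 7)*(p + 1)*(p + 5)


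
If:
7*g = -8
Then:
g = -8/7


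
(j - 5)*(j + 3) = j^2 - 2*j - 15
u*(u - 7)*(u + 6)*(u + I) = u^4 - u^3 + I*u^3 - 42*u^2 - I*u^2 - 42*I*u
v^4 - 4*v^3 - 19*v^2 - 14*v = v*(v - 7)*(v + 1)*(v + 2)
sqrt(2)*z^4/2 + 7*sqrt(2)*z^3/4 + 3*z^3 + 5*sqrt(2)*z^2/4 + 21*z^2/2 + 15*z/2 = z*(z + 5/2)*(z + 3*sqrt(2))*(sqrt(2)*z/2 + sqrt(2)/2)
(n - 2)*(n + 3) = n^2 + n - 6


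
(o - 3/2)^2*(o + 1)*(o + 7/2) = o^4 + 3*o^3/2 - 31*o^2/4 - 3*o/8 + 63/8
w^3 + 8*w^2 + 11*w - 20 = (w - 1)*(w + 4)*(w + 5)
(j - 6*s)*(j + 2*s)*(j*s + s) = j^3*s - 4*j^2*s^2 + j^2*s - 12*j*s^3 - 4*j*s^2 - 12*s^3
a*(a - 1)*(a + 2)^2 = a^4 + 3*a^3 - 4*a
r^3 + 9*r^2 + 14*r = r*(r + 2)*(r + 7)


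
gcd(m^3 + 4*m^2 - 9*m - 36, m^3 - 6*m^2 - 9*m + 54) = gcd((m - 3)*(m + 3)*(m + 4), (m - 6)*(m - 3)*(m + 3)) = m^2 - 9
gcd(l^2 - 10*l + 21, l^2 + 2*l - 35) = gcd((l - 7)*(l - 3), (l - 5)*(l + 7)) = 1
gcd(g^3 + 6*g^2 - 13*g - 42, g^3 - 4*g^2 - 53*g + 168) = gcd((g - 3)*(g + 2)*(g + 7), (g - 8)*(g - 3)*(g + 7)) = g^2 + 4*g - 21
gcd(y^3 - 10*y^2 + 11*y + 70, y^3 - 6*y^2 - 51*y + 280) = y - 5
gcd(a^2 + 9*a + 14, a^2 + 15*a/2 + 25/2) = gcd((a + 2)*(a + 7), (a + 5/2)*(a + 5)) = 1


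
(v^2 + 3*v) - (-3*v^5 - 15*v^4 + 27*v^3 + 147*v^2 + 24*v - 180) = 3*v^5 + 15*v^4 - 27*v^3 - 146*v^2 - 21*v + 180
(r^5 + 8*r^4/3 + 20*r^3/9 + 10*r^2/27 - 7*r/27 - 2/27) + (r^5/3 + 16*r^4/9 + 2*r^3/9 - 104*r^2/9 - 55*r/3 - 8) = 4*r^5/3 + 40*r^4/9 + 22*r^3/9 - 302*r^2/27 - 502*r/27 - 218/27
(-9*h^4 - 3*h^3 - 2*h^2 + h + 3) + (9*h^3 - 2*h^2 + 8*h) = -9*h^4 + 6*h^3 - 4*h^2 + 9*h + 3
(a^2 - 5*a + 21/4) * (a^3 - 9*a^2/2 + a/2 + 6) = a^5 - 19*a^4/2 + 113*a^3/4 - 161*a^2/8 - 219*a/8 + 63/2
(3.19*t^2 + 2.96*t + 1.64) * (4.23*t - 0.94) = 13.4937*t^3 + 9.5222*t^2 + 4.1548*t - 1.5416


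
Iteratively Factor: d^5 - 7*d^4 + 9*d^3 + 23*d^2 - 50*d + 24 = (d + 2)*(d^4 - 9*d^3 + 27*d^2 - 31*d + 12) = (d - 3)*(d + 2)*(d^3 - 6*d^2 + 9*d - 4) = (d - 3)*(d - 1)*(d + 2)*(d^2 - 5*d + 4) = (d - 3)*(d - 1)^2*(d + 2)*(d - 4)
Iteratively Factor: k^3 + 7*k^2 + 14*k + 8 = (k + 1)*(k^2 + 6*k + 8) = (k + 1)*(k + 4)*(k + 2)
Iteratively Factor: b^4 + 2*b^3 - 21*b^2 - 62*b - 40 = (b - 5)*(b^3 + 7*b^2 + 14*b + 8) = (b - 5)*(b + 1)*(b^2 + 6*b + 8) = (b - 5)*(b + 1)*(b + 4)*(b + 2)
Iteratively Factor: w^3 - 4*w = (w - 2)*(w^2 + 2*w) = (w - 2)*(w + 2)*(w)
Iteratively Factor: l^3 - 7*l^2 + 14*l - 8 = (l - 4)*(l^2 - 3*l + 2) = (l - 4)*(l - 2)*(l - 1)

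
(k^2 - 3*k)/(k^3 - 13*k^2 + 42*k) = (k - 3)/(k^2 - 13*k + 42)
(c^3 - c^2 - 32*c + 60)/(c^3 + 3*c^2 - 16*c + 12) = (c - 5)/(c - 1)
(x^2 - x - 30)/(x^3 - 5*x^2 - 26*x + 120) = 1/(x - 4)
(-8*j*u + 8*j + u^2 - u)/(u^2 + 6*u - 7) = (-8*j + u)/(u + 7)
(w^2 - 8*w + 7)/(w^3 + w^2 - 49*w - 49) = (w - 1)/(w^2 + 8*w + 7)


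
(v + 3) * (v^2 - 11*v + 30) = v^3 - 8*v^2 - 3*v + 90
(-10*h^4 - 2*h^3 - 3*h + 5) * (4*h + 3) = -40*h^5 - 38*h^4 - 6*h^3 - 12*h^2 + 11*h + 15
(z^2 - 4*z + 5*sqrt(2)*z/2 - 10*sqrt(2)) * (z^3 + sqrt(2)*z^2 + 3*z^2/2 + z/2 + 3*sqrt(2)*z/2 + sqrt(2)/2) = z^5 - 5*z^4/2 + 7*sqrt(2)*z^4/2 - 35*sqrt(2)*z^3/4 - z^3/2 - 77*sqrt(2)*z^2/4 - 29*z^2/2 - 55*z/2 - 7*sqrt(2)*z - 10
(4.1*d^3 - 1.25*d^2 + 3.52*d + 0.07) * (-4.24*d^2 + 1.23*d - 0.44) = -17.384*d^5 + 10.343*d^4 - 18.2663*d^3 + 4.5828*d^2 - 1.4627*d - 0.0308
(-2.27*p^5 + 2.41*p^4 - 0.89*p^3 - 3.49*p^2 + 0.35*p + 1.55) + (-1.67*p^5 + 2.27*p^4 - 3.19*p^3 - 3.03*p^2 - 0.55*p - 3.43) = -3.94*p^5 + 4.68*p^4 - 4.08*p^3 - 6.52*p^2 - 0.2*p - 1.88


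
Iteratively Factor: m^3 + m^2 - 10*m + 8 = (m - 2)*(m^2 + 3*m - 4) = (m - 2)*(m - 1)*(m + 4)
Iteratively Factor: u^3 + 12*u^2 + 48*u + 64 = (u + 4)*(u^2 + 8*u + 16) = (u + 4)^2*(u + 4)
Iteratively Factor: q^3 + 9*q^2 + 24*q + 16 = (q + 4)*(q^2 + 5*q + 4) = (q + 4)^2*(q + 1)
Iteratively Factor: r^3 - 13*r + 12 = (r - 1)*(r^2 + r - 12) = (r - 1)*(r + 4)*(r - 3)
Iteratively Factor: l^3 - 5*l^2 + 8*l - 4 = (l - 1)*(l^2 - 4*l + 4) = (l - 2)*(l - 1)*(l - 2)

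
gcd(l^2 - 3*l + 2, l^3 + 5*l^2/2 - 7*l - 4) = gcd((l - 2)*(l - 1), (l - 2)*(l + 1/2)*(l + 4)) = l - 2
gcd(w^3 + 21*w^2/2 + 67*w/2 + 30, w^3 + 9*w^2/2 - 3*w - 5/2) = w + 5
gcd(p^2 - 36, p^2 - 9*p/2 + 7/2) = 1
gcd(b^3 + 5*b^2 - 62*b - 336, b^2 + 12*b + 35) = b + 7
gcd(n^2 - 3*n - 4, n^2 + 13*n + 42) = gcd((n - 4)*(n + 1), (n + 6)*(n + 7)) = 1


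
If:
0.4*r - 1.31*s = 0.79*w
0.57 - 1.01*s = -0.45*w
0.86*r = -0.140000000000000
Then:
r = -0.16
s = 0.30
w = -0.59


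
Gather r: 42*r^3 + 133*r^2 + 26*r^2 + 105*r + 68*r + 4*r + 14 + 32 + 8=42*r^3 + 159*r^2 + 177*r + 54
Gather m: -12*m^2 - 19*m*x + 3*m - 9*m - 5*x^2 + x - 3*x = -12*m^2 + m*(-19*x - 6) - 5*x^2 - 2*x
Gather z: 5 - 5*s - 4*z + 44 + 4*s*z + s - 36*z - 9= -4*s + z*(4*s - 40) + 40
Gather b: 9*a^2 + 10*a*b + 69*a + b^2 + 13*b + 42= 9*a^2 + 69*a + b^2 + b*(10*a + 13) + 42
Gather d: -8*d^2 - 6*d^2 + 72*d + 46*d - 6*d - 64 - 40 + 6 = -14*d^2 + 112*d - 98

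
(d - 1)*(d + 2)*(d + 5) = d^3 + 6*d^2 + 3*d - 10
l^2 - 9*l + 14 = (l - 7)*(l - 2)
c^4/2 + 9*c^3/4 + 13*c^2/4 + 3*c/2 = c*(c/2 + 1/2)*(c + 3/2)*(c + 2)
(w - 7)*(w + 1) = w^2 - 6*w - 7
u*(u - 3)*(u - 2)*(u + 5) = u^4 - 19*u^2 + 30*u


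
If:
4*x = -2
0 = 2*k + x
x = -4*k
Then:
No Solution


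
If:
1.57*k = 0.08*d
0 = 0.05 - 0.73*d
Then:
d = 0.07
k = 0.00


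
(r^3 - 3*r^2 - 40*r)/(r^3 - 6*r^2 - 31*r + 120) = r/(r - 3)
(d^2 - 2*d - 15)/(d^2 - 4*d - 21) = (d - 5)/(d - 7)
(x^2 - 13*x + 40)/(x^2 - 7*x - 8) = (x - 5)/(x + 1)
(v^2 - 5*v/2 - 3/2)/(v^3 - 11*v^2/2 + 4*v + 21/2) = (2*v + 1)/(2*v^2 - 5*v - 7)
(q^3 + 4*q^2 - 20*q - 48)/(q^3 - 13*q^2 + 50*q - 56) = (q^2 + 8*q + 12)/(q^2 - 9*q + 14)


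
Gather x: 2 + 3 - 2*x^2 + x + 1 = -2*x^2 + x + 6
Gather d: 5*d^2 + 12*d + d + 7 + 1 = 5*d^2 + 13*d + 8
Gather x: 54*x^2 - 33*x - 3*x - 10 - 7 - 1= 54*x^2 - 36*x - 18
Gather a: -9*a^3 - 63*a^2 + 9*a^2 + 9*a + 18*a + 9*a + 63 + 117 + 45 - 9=-9*a^3 - 54*a^2 + 36*a + 216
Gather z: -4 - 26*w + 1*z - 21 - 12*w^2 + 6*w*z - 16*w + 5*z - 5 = -12*w^2 - 42*w + z*(6*w + 6) - 30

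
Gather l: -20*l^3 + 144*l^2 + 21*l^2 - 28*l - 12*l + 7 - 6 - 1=-20*l^3 + 165*l^2 - 40*l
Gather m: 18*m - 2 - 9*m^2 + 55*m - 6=-9*m^2 + 73*m - 8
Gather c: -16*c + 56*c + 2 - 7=40*c - 5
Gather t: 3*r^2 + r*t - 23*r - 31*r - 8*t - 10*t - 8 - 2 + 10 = 3*r^2 - 54*r + t*(r - 18)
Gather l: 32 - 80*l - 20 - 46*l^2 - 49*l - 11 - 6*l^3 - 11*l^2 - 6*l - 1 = -6*l^3 - 57*l^2 - 135*l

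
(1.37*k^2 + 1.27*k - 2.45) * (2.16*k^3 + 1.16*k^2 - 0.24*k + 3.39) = 2.9592*k^5 + 4.3324*k^4 - 4.1476*k^3 + 1.4975*k^2 + 4.8933*k - 8.3055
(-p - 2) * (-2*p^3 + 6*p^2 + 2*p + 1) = 2*p^4 - 2*p^3 - 14*p^2 - 5*p - 2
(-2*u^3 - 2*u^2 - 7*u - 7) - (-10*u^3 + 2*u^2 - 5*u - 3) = 8*u^3 - 4*u^2 - 2*u - 4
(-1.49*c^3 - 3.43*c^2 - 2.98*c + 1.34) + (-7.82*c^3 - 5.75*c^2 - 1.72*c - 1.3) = -9.31*c^3 - 9.18*c^2 - 4.7*c + 0.04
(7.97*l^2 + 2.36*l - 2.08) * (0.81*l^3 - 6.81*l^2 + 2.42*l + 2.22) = 6.4557*l^5 - 52.3641*l^4 + 1.531*l^3 + 37.5694*l^2 + 0.2056*l - 4.6176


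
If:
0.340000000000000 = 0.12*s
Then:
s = 2.83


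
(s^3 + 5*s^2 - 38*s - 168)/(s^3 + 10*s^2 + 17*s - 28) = (s - 6)/(s - 1)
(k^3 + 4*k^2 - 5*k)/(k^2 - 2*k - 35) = k*(k - 1)/(k - 7)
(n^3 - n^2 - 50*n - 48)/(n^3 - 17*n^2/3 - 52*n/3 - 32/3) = 3*(n + 6)/(3*n + 4)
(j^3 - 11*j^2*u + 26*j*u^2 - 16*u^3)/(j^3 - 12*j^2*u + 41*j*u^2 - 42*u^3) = (j^2 - 9*j*u + 8*u^2)/(j^2 - 10*j*u + 21*u^2)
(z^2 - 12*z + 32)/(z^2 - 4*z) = (z - 8)/z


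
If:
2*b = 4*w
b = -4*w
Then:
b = 0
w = 0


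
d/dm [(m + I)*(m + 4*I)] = 2*m + 5*I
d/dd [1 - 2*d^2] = -4*d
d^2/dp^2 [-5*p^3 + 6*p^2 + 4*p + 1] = 12 - 30*p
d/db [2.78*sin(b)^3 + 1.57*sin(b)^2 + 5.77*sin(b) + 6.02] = (8.34*sin(b)^2 + 3.14*sin(b) + 5.77)*cos(b)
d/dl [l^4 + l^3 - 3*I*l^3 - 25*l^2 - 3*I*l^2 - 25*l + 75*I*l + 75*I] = 4*l^3 + l^2*(3 - 9*I) + l*(-50 - 6*I) - 25 + 75*I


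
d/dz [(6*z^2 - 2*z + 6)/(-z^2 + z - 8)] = 2*(2*z^2 - 42*z + 5)/(z^4 - 2*z^3 + 17*z^2 - 16*z + 64)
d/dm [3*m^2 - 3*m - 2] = 6*m - 3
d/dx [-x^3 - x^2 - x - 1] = -3*x^2 - 2*x - 1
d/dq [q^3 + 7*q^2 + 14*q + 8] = 3*q^2 + 14*q + 14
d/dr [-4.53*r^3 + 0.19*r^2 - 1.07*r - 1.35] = -13.59*r^2 + 0.38*r - 1.07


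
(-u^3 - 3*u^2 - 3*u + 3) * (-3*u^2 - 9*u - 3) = 3*u^5 + 18*u^4 + 39*u^3 + 27*u^2 - 18*u - 9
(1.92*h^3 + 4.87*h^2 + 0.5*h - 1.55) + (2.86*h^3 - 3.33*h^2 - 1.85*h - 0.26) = 4.78*h^3 + 1.54*h^2 - 1.35*h - 1.81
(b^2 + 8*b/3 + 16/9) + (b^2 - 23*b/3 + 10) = 2*b^2 - 5*b + 106/9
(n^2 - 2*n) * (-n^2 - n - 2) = -n^4 + n^3 + 4*n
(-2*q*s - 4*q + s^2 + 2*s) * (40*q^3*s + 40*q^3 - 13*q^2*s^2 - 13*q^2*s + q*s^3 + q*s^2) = -80*q^4*s^2 - 240*q^4*s - 160*q^4 + 66*q^3*s^3 + 198*q^3*s^2 + 132*q^3*s - 15*q^2*s^4 - 45*q^2*s^3 - 30*q^2*s^2 + q*s^5 + 3*q*s^4 + 2*q*s^3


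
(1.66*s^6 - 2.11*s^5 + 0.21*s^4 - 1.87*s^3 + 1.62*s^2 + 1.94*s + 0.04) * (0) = 0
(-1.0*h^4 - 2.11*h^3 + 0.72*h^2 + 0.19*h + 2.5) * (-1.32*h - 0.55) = 1.32*h^5 + 3.3352*h^4 + 0.2101*h^3 - 0.6468*h^2 - 3.4045*h - 1.375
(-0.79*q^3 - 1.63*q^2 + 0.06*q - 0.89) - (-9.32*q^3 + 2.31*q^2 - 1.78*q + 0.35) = 8.53*q^3 - 3.94*q^2 + 1.84*q - 1.24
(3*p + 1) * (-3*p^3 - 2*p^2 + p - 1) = -9*p^4 - 9*p^3 + p^2 - 2*p - 1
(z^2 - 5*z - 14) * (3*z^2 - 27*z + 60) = 3*z^4 - 42*z^3 + 153*z^2 + 78*z - 840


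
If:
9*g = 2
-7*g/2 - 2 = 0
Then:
No Solution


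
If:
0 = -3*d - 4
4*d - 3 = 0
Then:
No Solution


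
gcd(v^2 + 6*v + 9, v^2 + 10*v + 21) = v + 3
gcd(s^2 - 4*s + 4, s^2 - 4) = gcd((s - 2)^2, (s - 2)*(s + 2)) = s - 2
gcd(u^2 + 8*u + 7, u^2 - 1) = u + 1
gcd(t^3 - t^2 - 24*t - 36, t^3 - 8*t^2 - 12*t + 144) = t - 6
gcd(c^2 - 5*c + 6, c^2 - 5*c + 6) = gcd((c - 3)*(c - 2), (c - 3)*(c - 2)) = c^2 - 5*c + 6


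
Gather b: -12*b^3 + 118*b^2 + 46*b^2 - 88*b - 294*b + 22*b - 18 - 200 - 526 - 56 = -12*b^3 + 164*b^2 - 360*b - 800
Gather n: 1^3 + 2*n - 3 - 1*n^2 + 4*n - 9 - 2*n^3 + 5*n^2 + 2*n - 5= -2*n^3 + 4*n^2 + 8*n - 16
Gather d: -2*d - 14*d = -16*d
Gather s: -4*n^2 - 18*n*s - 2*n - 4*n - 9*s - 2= -4*n^2 - 6*n + s*(-18*n - 9) - 2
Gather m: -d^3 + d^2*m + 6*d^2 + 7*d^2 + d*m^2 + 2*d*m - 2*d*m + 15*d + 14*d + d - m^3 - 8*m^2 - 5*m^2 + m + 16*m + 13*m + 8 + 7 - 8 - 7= -d^3 + 13*d^2 + 30*d - m^3 + m^2*(d - 13) + m*(d^2 + 30)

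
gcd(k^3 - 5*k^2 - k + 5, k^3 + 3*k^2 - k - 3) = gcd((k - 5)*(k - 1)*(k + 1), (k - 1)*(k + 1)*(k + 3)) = k^2 - 1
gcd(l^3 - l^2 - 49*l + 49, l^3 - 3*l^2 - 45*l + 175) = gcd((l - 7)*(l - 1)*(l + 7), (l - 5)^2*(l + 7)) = l + 7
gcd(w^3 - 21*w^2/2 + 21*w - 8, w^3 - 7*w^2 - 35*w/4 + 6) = w^2 - 17*w/2 + 4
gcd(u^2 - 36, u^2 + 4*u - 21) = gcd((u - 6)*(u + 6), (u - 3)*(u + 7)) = 1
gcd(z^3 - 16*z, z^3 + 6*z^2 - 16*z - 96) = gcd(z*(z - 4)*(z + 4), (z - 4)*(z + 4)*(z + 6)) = z^2 - 16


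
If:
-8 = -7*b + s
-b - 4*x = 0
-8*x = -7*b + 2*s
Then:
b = 16/5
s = 72/5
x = -4/5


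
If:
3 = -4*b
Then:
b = -3/4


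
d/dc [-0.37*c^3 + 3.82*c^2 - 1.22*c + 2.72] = -1.11*c^2 + 7.64*c - 1.22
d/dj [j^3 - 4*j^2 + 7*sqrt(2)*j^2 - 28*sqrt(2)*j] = 3*j^2 - 8*j + 14*sqrt(2)*j - 28*sqrt(2)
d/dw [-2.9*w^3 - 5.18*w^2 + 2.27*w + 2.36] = -8.7*w^2 - 10.36*w + 2.27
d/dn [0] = 0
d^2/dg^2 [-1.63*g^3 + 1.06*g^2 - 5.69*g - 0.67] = 2.12 - 9.78*g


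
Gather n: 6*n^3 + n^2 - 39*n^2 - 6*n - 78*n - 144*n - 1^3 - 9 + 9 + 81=6*n^3 - 38*n^2 - 228*n + 80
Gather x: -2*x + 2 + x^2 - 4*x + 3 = x^2 - 6*x + 5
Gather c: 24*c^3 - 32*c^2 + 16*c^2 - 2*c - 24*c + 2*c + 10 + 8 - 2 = 24*c^3 - 16*c^2 - 24*c + 16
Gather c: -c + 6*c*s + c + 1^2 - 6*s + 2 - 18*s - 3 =6*c*s - 24*s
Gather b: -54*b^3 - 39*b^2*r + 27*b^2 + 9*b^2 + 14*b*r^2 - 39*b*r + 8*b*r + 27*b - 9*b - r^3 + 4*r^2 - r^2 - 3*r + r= -54*b^3 + b^2*(36 - 39*r) + b*(14*r^2 - 31*r + 18) - r^3 + 3*r^2 - 2*r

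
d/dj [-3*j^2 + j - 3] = 1 - 6*j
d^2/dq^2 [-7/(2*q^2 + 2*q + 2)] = 7*(q^2 + q - (2*q + 1)^2 + 1)/(q^2 + q + 1)^3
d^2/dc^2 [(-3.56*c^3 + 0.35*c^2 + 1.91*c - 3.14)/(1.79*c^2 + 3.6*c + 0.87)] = (-1.4210854715202e-14*c^5 + 2.8421709430404e-14*c^4 - 73.4583620000001*c^3 - 130.535094*c^2 - 155.419002*c - 83.043366)/(5.735339*c^6 + 34.60428*c^5 + 77.957901*c^4 + 80.29368*c^3 + 37.890153*c^2 + 8.17452*c + 0.658503)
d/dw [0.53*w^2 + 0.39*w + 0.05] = 1.06*w + 0.39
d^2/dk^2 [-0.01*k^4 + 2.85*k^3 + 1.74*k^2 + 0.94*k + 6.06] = -0.12*k^2 + 17.1*k + 3.48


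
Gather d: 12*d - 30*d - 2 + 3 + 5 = 6 - 18*d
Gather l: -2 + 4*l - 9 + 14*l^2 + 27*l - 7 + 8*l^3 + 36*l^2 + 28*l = 8*l^3 + 50*l^2 + 59*l - 18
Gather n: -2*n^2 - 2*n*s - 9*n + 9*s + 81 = -2*n^2 + n*(-2*s - 9) + 9*s + 81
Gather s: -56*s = -56*s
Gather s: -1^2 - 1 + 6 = 4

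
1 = 1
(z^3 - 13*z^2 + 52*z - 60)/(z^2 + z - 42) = (z^2 - 7*z + 10)/(z + 7)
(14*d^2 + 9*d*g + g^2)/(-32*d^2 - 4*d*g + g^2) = (-14*d^2 - 9*d*g - g^2)/(32*d^2 + 4*d*g - g^2)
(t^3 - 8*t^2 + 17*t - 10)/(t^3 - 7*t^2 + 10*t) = (t - 1)/t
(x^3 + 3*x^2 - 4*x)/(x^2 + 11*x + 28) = x*(x - 1)/(x + 7)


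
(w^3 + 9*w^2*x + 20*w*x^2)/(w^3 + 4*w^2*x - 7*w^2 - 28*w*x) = (w + 5*x)/(w - 7)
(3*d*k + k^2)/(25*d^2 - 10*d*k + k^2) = k*(3*d + k)/(25*d^2 - 10*d*k + k^2)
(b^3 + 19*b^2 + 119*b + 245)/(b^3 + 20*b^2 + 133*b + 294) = (b + 5)/(b + 6)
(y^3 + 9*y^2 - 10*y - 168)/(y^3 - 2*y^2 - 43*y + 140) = (y + 6)/(y - 5)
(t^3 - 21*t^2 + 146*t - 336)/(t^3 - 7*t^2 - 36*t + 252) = (t - 8)/(t + 6)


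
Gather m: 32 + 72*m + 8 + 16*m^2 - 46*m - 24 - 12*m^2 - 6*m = 4*m^2 + 20*m + 16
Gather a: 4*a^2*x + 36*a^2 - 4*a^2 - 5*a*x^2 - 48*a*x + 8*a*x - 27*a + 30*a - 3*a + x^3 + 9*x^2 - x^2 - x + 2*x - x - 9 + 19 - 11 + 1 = a^2*(4*x + 32) + a*(-5*x^2 - 40*x) + x^3 + 8*x^2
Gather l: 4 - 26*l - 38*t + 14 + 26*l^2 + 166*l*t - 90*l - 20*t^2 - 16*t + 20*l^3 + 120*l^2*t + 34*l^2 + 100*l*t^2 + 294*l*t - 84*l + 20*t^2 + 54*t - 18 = 20*l^3 + l^2*(120*t + 60) + l*(100*t^2 + 460*t - 200)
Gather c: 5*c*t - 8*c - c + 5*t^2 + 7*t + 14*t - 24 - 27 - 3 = c*(5*t - 9) + 5*t^2 + 21*t - 54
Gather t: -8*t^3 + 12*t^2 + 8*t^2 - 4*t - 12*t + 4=-8*t^3 + 20*t^2 - 16*t + 4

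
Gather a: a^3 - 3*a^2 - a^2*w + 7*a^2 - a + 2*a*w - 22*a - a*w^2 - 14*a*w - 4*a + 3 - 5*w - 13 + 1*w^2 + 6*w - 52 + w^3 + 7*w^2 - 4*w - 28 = a^3 + a^2*(4 - w) + a*(-w^2 - 12*w - 27) + w^3 + 8*w^2 - 3*w - 90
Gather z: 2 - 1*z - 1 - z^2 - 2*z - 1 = -z^2 - 3*z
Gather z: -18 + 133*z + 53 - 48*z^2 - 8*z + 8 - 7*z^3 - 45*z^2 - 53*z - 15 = -7*z^3 - 93*z^2 + 72*z + 28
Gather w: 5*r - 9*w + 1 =5*r - 9*w + 1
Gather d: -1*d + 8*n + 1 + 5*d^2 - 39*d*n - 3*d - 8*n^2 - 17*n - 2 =5*d^2 + d*(-39*n - 4) - 8*n^2 - 9*n - 1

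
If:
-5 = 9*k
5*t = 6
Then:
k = -5/9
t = 6/5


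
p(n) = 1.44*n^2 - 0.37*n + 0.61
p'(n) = 2.88*n - 0.37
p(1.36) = 2.77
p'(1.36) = 3.55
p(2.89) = 11.57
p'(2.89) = 7.95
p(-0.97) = 2.32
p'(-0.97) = -3.16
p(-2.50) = 10.54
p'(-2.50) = -7.57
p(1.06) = 1.84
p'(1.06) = 2.68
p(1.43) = 3.03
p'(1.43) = 3.75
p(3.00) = 12.46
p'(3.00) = 8.27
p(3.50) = 16.96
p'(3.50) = 9.71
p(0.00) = 0.61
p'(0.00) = -0.37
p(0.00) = 0.61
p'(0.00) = -0.37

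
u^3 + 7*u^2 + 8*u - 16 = (u - 1)*(u + 4)^2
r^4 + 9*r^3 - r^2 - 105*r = r*(r - 3)*(r + 5)*(r + 7)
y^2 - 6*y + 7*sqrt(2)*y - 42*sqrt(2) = (y - 6)*(y + 7*sqrt(2))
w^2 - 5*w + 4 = (w - 4)*(w - 1)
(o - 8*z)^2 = o^2 - 16*o*z + 64*z^2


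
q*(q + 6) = q^2 + 6*q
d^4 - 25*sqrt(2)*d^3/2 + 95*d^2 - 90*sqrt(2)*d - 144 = (d - 6*sqrt(2))*(d - 4*sqrt(2))*(d - 3*sqrt(2))*(d + sqrt(2)/2)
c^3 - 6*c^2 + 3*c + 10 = (c - 5)*(c - 2)*(c + 1)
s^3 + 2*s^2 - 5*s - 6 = (s - 2)*(s + 1)*(s + 3)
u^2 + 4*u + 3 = (u + 1)*(u + 3)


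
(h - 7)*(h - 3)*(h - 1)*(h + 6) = h^4 - 5*h^3 - 35*h^2 + 165*h - 126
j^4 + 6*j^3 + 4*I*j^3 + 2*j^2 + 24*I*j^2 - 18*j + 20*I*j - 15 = (j + 1)*(j + 5)*(j + I)*(j + 3*I)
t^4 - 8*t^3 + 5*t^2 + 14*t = t*(t - 7)*(t - 2)*(t + 1)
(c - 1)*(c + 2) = c^2 + c - 2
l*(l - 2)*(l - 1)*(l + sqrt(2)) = l^4 - 3*l^3 + sqrt(2)*l^3 - 3*sqrt(2)*l^2 + 2*l^2 + 2*sqrt(2)*l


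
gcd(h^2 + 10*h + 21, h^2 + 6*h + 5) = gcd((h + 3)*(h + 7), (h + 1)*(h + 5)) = 1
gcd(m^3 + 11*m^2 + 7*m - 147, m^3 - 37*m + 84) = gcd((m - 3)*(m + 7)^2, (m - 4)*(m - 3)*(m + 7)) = m^2 + 4*m - 21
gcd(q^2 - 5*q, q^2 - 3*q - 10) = q - 5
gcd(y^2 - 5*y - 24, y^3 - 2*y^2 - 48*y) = y - 8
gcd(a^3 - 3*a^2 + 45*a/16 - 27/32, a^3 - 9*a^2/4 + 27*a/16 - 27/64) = a^2 - 3*a/2 + 9/16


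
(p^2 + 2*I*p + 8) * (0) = 0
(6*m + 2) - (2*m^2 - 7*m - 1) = -2*m^2 + 13*m + 3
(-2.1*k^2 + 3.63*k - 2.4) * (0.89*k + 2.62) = -1.869*k^3 - 2.2713*k^2 + 7.3746*k - 6.288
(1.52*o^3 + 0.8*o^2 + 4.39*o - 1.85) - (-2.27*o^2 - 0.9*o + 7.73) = 1.52*o^3 + 3.07*o^2 + 5.29*o - 9.58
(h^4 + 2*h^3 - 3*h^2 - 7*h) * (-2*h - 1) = -2*h^5 - 5*h^4 + 4*h^3 + 17*h^2 + 7*h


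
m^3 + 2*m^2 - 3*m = m*(m - 1)*(m + 3)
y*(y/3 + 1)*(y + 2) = y^3/3 + 5*y^2/3 + 2*y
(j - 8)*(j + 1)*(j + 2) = j^3 - 5*j^2 - 22*j - 16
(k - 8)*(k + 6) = k^2 - 2*k - 48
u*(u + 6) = u^2 + 6*u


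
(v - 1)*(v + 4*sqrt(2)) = v^2 - v + 4*sqrt(2)*v - 4*sqrt(2)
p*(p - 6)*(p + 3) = p^3 - 3*p^2 - 18*p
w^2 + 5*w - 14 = (w - 2)*(w + 7)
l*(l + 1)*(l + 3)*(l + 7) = l^4 + 11*l^3 + 31*l^2 + 21*l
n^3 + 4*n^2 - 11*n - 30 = (n - 3)*(n + 2)*(n + 5)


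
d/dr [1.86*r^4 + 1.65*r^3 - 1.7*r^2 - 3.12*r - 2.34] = 7.44*r^3 + 4.95*r^2 - 3.4*r - 3.12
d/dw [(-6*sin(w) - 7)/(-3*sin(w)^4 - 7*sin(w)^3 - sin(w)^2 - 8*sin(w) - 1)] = -(54*sin(w)^4 + 168*sin(w)^3 + 153*sin(w)^2 + 14*sin(w) + 50)*cos(w)/(3*sin(w)^4 + 7*sin(w)^3 + sin(w)^2 + 8*sin(w) + 1)^2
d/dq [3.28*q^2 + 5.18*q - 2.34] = 6.56*q + 5.18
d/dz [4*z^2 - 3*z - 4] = 8*z - 3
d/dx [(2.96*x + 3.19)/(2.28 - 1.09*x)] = (11.146231*x - 23.315052)/(1.09*x - 2.28)^3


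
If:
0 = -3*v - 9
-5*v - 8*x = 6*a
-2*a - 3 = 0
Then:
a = -3/2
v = -3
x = 3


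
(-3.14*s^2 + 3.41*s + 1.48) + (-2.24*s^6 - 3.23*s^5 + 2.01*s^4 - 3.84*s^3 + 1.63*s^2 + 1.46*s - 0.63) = -2.24*s^6 - 3.23*s^5 + 2.01*s^4 - 3.84*s^3 - 1.51*s^2 + 4.87*s + 0.85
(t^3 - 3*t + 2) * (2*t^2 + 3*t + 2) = 2*t^5 + 3*t^4 - 4*t^3 - 5*t^2 + 4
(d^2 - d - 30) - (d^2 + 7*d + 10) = -8*d - 40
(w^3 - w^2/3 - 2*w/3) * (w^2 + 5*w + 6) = w^5 + 14*w^4/3 + 11*w^3/3 - 16*w^2/3 - 4*w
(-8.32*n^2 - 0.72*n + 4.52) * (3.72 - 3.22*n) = 26.7904*n^3 - 28.632*n^2 - 17.2328*n + 16.8144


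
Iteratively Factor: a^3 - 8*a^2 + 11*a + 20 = (a - 4)*(a^2 - 4*a - 5) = (a - 5)*(a - 4)*(a + 1)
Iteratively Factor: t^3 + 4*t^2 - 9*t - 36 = (t + 3)*(t^2 + t - 12) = (t - 3)*(t + 3)*(t + 4)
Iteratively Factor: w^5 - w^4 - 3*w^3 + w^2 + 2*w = (w - 2)*(w^4 + w^3 - w^2 - w) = (w - 2)*(w - 1)*(w^3 + 2*w^2 + w) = (w - 2)*(w - 1)*(w + 1)*(w^2 + w) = w*(w - 2)*(w - 1)*(w + 1)*(w + 1)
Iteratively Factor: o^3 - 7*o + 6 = (o - 1)*(o^2 + o - 6) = (o - 1)*(o + 3)*(o - 2)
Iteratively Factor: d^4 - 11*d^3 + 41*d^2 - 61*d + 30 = (d - 3)*(d^3 - 8*d^2 + 17*d - 10) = (d - 3)*(d - 1)*(d^2 - 7*d + 10) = (d - 3)*(d - 2)*(d - 1)*(d - 5)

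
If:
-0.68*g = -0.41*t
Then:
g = 0.602941176470588*t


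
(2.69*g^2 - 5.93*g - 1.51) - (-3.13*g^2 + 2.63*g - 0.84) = 5.82*g^2 - 8.56*g - 0.67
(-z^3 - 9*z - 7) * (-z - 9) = z^4 + 9*z^3 + 9*z^2 + 88*z + 63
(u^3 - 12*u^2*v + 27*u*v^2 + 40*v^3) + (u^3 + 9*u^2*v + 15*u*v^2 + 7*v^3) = 2*u^3 - 3*u^2*v + 42*u*v^2 + 47*v^3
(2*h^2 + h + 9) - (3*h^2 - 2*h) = -h^2 + 3*h + 9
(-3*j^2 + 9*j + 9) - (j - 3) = -3*j^2 + 8*j + 12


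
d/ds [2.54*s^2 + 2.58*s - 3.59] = 5.08*s + 2.58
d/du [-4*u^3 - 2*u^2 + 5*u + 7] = -12*u^2 - 4*u + 5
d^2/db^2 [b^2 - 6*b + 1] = 2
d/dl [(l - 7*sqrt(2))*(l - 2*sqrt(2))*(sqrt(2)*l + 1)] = 3*sqrt(2)*l^2 - 34*l + 19*sqrt(2)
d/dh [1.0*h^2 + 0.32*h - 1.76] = 2.0*h + 0.32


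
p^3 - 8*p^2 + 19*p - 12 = (p - 4)*(p - 3)*(p - 1)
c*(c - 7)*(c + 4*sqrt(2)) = c^3 - 7*c^2 + 4*sqrt(2)*c^2 - 28*sqrt(2)*c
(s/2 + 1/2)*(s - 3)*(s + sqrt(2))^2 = s^4/2 - s^3 + sqrt(2)*s^3 - 2*sqrt(2)*s^2 - s^2/2 - 3*sqrt(2)*s - 2*s - 3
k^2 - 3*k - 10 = (k - 5)*(k + 2)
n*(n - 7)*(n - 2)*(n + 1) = n^4 - 8*n^3 + 5*n^2 + 14*n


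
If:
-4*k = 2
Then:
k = -1/2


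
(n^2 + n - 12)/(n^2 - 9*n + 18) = (n + 4)/(n - 6)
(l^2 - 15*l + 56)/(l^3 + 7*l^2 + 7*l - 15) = (l^2 - 15*l + 56)/(l^3 + 7*l^2 + 7*l - 15)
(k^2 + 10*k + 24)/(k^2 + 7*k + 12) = (k + 6)/(k + 3)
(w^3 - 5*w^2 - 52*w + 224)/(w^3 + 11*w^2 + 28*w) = (w^2 - 12*w + 32)/(w*(w + 4))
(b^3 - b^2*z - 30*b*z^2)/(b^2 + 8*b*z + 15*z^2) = b*(b - 6*z)/(b + 3*z)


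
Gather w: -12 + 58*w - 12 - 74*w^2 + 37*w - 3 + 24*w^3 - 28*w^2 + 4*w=24*w^3 - 102*w^2 + 99*w - 27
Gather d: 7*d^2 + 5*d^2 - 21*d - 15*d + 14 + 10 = 12*d^2 - 36*d + 24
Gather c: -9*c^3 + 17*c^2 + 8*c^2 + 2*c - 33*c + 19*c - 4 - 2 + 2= -9*c^3 + 25*c^2 - 12*c - 4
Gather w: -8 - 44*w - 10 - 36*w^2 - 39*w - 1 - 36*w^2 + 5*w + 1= -72*w^2 - 78*w - 18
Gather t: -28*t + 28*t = 0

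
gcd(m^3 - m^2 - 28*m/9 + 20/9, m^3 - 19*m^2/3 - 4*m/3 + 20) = m^2 - m/3 - 10/3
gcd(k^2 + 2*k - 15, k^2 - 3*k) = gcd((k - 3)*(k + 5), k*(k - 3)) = k - 3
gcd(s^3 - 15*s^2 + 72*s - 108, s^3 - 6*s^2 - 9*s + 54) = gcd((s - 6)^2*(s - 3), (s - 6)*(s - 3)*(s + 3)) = s^2 - 9*s + 18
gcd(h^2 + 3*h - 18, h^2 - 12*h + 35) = 1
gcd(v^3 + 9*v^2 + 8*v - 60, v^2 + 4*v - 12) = v^2 + 4*v - 12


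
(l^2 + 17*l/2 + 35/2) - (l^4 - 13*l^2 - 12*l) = -l^4 + 14*l^2 + 41*l/2 + 35/2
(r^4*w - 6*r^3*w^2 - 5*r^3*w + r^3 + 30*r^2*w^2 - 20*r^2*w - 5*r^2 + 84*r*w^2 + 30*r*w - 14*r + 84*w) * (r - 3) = r^5*w - 6*r^4*w^2 - 8*r^4*w + r^4 + 48*r^3*w^2 - 5*r^3*w - 8*r^3 - 6*r^2*w^2 + 90*r^2*w + r^2 - 252*r*w^2 - 6*r*w + 42*r - 252*w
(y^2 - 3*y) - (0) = y^2 - 3*y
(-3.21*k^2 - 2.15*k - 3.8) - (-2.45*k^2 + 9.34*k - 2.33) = -0.76*k^2 - 11.49*k - 1.47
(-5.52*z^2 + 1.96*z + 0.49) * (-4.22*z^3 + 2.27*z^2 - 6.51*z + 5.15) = 23.2944*z^5 - 20.8016*z^4 + 38.3166*z^3 - 40.0753*z^2 + 6.9041*z + 2.5235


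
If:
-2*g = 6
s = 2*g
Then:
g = -3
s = -6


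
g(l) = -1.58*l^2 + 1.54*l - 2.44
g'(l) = 1.54 - 3.16*l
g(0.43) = -2.07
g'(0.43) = 0.18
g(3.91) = -20.57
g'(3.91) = -10.82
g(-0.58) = -3.86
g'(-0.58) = 3.37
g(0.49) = -2.06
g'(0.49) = -0.01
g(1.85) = -5.00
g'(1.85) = -4.31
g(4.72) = -30.37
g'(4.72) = -13.38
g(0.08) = -2.33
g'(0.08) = 1.29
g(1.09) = -2.64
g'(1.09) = -1.90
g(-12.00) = -248.44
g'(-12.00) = 39.46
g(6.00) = -50.08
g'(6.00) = -17.42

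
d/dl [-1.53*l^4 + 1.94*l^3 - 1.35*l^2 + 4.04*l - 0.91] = -6.12*l^3 + 5.82*l^2 - 2.7*l + 4.04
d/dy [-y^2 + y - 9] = 1 - 2*y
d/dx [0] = 0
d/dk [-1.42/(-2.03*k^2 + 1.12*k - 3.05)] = (1.5904 - 5.7652*k)/(2.03*k^2 - 1.12*k + 3.05)^2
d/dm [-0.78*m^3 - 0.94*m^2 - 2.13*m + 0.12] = -2.34*m^2 - 1.88*m - 2.13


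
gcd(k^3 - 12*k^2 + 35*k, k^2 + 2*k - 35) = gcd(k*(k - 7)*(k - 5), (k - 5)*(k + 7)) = k - 5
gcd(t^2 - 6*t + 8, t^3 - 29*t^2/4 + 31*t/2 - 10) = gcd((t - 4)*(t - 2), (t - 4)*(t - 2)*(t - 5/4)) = t^2 - 6*t + 8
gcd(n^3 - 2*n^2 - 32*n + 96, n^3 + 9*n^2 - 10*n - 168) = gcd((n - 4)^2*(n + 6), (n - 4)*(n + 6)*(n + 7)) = n^2 + 2*n - 24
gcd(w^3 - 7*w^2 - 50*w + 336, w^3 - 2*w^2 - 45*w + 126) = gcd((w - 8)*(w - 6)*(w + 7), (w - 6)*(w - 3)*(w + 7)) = w^2 + w - 42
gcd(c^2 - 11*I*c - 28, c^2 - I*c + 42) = c - 7*I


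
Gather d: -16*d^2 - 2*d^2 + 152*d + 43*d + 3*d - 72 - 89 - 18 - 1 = -18*d^2 + 198*d - 180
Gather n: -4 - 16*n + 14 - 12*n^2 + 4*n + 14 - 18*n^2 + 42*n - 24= -30*n^2 + 30*n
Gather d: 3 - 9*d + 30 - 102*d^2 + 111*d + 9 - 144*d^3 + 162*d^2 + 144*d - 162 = -144*d^3 + 60*d^2 + 246*d - 120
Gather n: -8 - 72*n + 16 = 8 - 72*n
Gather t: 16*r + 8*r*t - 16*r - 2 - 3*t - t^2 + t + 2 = -t^2 + t*(8*r - 2)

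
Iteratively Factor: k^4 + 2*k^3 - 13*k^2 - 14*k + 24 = (k - 3)*(k^3 + 5*k^2 + 2*k - 8) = (k - 3)*(k - 1)*(k^2 + 6*k + 8) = (k - 3)*(k - 1)*(k + 4)*(k + 2)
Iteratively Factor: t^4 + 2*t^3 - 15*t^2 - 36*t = (t)*(t^3 + 2*t^2 - 15*t - 36) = t*(t + 3)*(t^2 - t - 12) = t*(t + 3)^2*(t - 4)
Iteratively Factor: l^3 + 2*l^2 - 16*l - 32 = (l + 2)*(l^2 - 16) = (l - 4)*(l + 2)*(l + 4)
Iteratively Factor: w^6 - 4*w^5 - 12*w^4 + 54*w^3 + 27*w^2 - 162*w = (w + 3)*(w^5 - 7*w^4 + 9*w^3 + 27*w^2 - 54*w) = (w - 3)*(w + 3)*(w^4 - 4*w^3 - 3*w^2 + 18*w) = (w - 3)*(w + 2)*(w + 3)*(w^3 - 6*w^2 + 9*w) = (w - 3)^2*(w + 2)*(w + 3)*(w^2 - 3*w) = (w - 3)^3*(w + 2)*(w + 3)*(w)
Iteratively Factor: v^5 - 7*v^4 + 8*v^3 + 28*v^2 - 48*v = (v - 4)*(v^4 - 3*v^3 - 4*v^2 + 12*v) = (v - 4)*(v + 2)*(v^3 - 5*v^2 + 6*v) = (v - 4)*(v - 2)*(v + 2)*(v^2 - 3*v) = (v - 4)*(v - 3)*(v - 2)*(v + 2)*(v)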